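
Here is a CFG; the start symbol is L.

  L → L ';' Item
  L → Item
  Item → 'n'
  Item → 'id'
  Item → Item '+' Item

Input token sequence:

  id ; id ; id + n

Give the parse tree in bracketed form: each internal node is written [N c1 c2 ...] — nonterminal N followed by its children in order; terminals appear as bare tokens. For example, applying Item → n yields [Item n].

L
L ; Item
L ; Item ; Item
Item ; Item ; Item
id ; Item ; Item
id ; id ; Item
id ; id ; Item + Item
id ; id ; id + Item
id ; id ; id + n

[L [L [L [Item id]] ; [Item id]] ; [Item [Item id] + [Item n]]]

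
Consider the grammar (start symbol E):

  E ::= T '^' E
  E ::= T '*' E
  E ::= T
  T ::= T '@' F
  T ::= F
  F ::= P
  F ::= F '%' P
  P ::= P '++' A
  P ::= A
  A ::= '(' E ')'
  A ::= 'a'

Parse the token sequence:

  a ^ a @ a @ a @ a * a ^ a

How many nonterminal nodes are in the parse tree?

[E [T [F [P [A a]]]] ^ [E [T [T [T [T [F [P [A a]]]] @ [F [P [A a]]]] @ [F [P [A a]]]] @ [F [P [A a]]]] * [E [T [F [P [A a]]]] ^ [E [T [F [P [A a]]]]]]]]

32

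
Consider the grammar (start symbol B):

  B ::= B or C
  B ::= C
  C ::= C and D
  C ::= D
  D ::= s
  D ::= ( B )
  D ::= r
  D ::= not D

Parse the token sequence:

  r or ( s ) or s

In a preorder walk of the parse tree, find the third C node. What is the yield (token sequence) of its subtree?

[B [B [B [C [D r]]] or [C [D ( [B [C [D s]]] )]]] or [C [D s]]]

s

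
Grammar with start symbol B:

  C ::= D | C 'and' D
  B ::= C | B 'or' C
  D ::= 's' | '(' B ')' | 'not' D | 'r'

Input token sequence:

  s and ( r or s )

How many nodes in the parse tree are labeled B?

3

[B [C [C [D s]] and [D ( [B [B [C [D r]]] or [C [D s]]] )]]]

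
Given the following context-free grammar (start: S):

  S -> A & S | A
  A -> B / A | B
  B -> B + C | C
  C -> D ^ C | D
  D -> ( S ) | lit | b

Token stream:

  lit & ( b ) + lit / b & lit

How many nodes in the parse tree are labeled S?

4

[S [A [B [C [D lit]]]] & [S [A [B [B [C [D ( [S [A [B [C [D b]]]]] )]]] + [C [D lit]]] / [A [B [C [D b]]]]] & [S [A [B [C [D lit]]]]]]]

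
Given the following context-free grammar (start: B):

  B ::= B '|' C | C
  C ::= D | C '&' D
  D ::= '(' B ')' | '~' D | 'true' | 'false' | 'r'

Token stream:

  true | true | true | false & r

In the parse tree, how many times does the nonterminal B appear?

[B [B [B [B [C [D true]]] | [C [D true]]] | [C [D true]]] | [C [C [D false]] & [D r]]]

4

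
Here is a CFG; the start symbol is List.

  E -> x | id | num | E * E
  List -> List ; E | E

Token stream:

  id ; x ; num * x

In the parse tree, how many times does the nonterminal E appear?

[List [List [List [E id]] ; [E x]] ; [E [E num] * [E x]]]

5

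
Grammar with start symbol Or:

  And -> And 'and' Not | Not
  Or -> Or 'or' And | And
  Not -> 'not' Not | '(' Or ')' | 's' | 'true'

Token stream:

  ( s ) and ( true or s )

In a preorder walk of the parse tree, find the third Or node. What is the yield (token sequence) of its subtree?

[Or [And [And [Not ( [Or [And [Not s]]] )]] and [Not ( [Or [Or [And [Not true]]] or [And [Not s]]] )]]]

true or s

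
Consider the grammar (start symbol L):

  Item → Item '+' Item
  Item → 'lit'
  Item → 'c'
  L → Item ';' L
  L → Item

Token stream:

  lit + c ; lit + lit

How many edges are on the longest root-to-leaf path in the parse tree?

[L [Item [Item lit] + [Item c]] ; [L [Item [Item lit] + [Item lit]]]]

4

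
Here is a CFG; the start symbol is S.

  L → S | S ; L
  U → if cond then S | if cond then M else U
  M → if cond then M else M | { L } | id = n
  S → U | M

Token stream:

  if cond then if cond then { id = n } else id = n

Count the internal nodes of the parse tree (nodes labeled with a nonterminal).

[S [U if cond then [S [M if cond then [M { [L [S [M id = n]]] }] else [M id = n]]]]]

9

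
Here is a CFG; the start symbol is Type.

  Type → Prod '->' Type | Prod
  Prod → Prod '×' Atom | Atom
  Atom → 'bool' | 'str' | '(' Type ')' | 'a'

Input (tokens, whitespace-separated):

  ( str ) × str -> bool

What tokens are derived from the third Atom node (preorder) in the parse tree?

str

[Type [Prod [Prod [Atom ( [Type [Prod [Atom str]]] )]] × [Atom str]] -> [Type [Prod [Atom bool]]]]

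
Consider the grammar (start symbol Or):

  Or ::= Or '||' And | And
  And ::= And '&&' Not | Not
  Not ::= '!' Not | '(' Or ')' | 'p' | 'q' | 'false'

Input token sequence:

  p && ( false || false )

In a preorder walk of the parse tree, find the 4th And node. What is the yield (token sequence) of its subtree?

false

[Or [And [And [Not p]] && [Not ( [Or [Or [And [Not false]]] || [And [Not false]]] )]]]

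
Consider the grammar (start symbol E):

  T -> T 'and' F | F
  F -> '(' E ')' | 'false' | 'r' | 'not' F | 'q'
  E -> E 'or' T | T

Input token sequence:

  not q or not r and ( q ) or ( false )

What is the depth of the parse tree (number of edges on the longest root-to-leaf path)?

7

[E [E [E [T [F not [F q]]]] or [T [T [F not [F r]]] and [F ( [E [T [F q]]] )]]] or [T [F ( [E [T [F false]]] )]]]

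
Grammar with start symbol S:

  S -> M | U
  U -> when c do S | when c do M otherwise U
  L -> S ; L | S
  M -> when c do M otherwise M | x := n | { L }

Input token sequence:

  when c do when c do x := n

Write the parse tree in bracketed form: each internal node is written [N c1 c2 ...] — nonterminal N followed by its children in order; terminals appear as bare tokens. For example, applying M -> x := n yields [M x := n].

[S [U when c do [S [U when c do [S [M x := n]]]]]]

S
U
when c do S
when c do U
when c do when c do S
when c do when c do M
when c do when c do x := n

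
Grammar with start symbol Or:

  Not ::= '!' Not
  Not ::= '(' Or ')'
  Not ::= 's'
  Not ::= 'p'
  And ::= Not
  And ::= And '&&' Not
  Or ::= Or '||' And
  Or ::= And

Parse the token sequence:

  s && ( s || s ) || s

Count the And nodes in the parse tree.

5

[Or [Or [And [And [Not s]] && [Not ( [Or [Or [And [Not s]]] || [And [Not s]]] )]]] || [And [Not s]]]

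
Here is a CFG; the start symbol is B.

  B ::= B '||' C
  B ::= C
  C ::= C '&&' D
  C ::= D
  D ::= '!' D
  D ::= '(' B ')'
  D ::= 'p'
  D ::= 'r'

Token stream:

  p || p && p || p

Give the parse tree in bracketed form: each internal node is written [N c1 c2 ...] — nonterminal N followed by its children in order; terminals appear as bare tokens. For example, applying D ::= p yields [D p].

B
B || C
B || C || C
C || C || C
D || C || C
p || C || C
p || C && D || C
p || D && D || C
p || p && D || C
p || p && p || C
p || p && p || D
p || p && p || p

[B [B [B [C [D p]]] || [C [C [D p]] && [D p]]] || [C [D p]]]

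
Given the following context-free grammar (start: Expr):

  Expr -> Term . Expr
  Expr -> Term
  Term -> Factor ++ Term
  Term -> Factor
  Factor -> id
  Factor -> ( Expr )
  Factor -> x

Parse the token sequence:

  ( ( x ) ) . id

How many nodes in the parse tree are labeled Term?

4

[Expr [Term [Factor ( [Expr [Term [Factor ( [Expr [Term [Factor x]]] )]]] )]] . [Expr [Term [Factor id]]]]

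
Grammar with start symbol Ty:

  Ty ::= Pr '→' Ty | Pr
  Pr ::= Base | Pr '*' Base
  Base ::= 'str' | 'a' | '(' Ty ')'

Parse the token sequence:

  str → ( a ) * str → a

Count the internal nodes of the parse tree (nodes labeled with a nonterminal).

14

[Ty [Pr [Base str]] → [Ty [Pr [Pr [Base ( [Ty [Pr [Base a]]] )]] * [Base str]] → [Ty [Pr [Base a]]]]]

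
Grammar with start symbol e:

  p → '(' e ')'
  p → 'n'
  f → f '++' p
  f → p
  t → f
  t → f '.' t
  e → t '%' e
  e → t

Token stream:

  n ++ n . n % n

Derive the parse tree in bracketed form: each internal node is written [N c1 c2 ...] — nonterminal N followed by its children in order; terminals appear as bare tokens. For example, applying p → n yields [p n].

[e [t [f [f [p n]] ++ [p n]] . [t [f [p n]]]] % [e [t [f [p n]]]]]

e
t % e
f . t % e
f ++ p . t % e
p ++ p . t % e
n ++ p . t % e
n ++ n . t % e
n ++ n . f % e
n ++ n . p % e
n ++ n . n % e
n ++ n . n % t
n ++ n . n % f
n ++ n . n % p
n ++ n . n % n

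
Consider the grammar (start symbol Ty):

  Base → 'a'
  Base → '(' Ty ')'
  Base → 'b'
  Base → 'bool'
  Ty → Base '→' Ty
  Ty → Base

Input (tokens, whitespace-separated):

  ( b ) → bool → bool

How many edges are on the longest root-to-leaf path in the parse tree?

[Ty [Base ( [Ty [Base b]] )] → [Ty [Base bool] → [Ty [Base bool]]]]

4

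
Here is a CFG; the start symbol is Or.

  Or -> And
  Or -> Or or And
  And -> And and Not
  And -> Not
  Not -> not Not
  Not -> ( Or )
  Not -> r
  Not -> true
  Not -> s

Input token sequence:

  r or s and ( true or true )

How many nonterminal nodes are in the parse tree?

[Or [Or [And [Not r]]] or [And [And [Not s]] and [Not ( [Or [Or [And [Not true]]] or [And [Not true]]] )]]]

14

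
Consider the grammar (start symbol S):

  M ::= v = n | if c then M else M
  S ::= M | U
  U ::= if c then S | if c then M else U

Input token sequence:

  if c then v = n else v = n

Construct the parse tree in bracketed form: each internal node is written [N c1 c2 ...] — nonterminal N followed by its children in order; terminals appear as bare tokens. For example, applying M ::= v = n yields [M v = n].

S
M
if c then M else M
if c then v = n else M
if c then v = n else v = n

[S [M if c then [M v = n] else [M v = n]]]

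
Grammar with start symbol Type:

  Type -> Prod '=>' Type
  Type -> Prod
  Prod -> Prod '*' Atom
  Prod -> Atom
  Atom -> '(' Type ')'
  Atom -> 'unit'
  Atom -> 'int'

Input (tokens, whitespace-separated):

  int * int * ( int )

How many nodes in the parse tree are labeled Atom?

4

[Type [Prod [Prod [Prod [Atom int]] * [Atom int]] * [Atom ( [Type [Prod [Atom int]]] )]]]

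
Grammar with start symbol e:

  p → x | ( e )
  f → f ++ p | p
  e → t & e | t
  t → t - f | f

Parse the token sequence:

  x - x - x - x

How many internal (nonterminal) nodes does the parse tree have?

13

[e [t [t [t [t [f [p x]]] - [f [p x]]] - [f [p x]]] - [f [p x]]]]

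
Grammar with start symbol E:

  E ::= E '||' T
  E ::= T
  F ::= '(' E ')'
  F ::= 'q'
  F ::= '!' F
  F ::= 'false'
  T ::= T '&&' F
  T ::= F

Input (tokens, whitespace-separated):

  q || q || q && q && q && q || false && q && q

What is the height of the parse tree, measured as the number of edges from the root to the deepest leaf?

[E [E [E [E [T [F q]]] || [T [F q]]] || [T [T [T [T [F q]] && [F q]] && [F q]] && [F q]]] || [T [T [T [F false]] && [F q]] && [F q]]]

7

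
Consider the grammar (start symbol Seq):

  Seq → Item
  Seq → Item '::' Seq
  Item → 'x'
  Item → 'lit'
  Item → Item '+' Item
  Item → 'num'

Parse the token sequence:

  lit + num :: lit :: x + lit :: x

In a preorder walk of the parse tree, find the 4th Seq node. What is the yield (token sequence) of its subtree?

x

[Seq [Item [Item lit] + [Item num]] :: [Seq [Item lit] :: [Seq [Item [Item x] + [Item lit]] :: [Seq [Item x]]]]]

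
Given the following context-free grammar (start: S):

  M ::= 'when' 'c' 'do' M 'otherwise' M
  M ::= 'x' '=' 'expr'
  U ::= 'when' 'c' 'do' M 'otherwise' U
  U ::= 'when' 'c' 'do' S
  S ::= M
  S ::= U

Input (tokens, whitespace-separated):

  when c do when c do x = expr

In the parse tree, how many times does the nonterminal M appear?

1

[S [U when c do [S [U when c do [S [M x = expr]]]]]]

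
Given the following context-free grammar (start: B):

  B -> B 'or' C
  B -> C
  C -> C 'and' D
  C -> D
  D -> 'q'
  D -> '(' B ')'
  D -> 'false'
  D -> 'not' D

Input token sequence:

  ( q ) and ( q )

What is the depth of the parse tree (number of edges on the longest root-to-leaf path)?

7

[B [C [C [D ( [B [C [D q]]] )]] and [D ( [B [C [D q]]] )]]]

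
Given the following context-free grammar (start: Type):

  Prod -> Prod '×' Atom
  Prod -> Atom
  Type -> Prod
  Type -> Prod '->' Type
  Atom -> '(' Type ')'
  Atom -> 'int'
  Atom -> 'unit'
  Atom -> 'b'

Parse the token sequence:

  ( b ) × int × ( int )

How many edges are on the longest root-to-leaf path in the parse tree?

8

[Type [Prod [Prod [Prod [Atom ( [Type [Prod [Atom b]]] )]] × [Atom int]] × [Atom ( [Type [Prod [Atom int]]] )]]]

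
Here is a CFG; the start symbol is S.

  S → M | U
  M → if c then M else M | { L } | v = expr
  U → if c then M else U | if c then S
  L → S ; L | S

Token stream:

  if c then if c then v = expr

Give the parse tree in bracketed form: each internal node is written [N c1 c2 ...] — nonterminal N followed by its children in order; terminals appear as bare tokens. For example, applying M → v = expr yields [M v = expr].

[S [U if c then [S [U if c then [S [M v = expr]]]]]]

S
U
if c then S
if c then U
if c then if c then S
if c then if c then M
if c then if c then v = expr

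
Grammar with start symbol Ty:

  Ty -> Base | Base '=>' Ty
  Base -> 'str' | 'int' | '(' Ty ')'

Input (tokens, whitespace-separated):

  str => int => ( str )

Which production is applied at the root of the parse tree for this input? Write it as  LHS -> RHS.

Ty -> Base '=>' Ty

[Ty [Base str] => [Ty [Base int] => [Ty [Base ( [Ty [Base str]] )]]]]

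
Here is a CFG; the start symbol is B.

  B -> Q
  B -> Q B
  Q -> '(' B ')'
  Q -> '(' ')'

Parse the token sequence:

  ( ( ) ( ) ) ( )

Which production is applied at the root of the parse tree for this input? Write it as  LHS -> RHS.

[B [Q ( [B [Q ( )] [B [Q ( )]]] )] [B [Q ( )]]]

B -> Q B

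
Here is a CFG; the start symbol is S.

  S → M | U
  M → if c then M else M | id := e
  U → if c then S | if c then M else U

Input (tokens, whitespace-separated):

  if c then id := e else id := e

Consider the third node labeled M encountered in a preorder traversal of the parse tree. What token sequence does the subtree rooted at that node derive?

id := e

[S [M if c then [M id := e] else [M id := e]]]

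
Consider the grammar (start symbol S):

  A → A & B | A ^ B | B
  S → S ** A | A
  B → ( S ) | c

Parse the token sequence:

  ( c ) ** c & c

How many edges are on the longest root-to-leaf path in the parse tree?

[S [S [A [B ( [S [A [B c]]] )]]] ** [A [A [B c]] & [B c]]]

7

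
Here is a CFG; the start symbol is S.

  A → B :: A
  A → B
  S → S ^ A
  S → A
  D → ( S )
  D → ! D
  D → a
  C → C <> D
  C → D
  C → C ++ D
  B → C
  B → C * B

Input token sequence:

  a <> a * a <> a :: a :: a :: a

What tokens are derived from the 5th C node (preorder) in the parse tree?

a

[S [A [B [C [C [D a]] <> [D a]] * [B [C [C [D a]] <> [D a]]]] :: [A [B [C [D a]]] :: [A [B [C [D a]]] :: [A [B [C [D a]]]]]]]]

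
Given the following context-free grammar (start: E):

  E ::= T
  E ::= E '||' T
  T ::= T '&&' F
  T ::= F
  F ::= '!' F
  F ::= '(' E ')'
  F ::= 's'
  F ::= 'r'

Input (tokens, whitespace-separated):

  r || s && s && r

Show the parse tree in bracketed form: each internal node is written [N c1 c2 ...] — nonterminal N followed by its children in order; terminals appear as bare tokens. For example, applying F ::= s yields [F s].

E
E || T
T || T
F || T
r || T
r || T && F
r || T && F && F
r || F && F && F
r || s && F && F
r || s && s && F
r || s && s && r

[E [E [T [F r]]] || [T [T [T [F s]] && [F s]] && [F r]]]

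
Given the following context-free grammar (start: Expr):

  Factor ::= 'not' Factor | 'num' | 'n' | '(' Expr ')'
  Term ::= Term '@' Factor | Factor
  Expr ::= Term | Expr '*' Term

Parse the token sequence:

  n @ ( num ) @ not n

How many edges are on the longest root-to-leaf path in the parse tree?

[Expr [Term [Term [Term [Factor n]] @ [Factor ( [Expr [Term [Factor num]]] )]] @ [Factor not [Factor n]]]]

7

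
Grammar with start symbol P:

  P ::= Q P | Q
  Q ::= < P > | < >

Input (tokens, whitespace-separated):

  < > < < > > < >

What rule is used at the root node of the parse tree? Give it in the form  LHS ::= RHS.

P ::= Q P

[P [Q < >] [P [Q < [P [Q < >]] >] [P [Q < >]]]]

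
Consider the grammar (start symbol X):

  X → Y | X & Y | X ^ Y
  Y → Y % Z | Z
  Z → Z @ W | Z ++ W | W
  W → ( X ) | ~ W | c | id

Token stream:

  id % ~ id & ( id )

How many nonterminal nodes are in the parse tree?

16

[X [X [Y [Y [Z [W id]]] % [Z [W ~ [W id]]]]] & [Y [Z [W ( [X [Y [Z [W id]]]] )]]]]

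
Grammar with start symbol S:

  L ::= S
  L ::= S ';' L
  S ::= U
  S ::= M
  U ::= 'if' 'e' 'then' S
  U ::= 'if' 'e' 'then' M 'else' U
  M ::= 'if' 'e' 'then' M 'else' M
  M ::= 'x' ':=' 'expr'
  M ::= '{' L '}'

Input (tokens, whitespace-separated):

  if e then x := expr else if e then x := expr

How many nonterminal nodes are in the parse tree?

[S [U if e then [M x := expr] else [U if e then [S [M x := expr]]]]]

6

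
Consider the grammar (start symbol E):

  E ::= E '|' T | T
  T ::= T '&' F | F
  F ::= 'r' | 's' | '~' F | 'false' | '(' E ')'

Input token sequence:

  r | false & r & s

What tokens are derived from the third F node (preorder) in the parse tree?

r

[E [E [T [F r]]] | [T [T [T [F false]] & [F r]] & [F s]]]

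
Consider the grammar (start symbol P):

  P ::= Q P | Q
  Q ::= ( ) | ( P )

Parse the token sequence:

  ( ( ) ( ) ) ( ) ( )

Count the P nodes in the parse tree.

[P [Q ( [P [Q ( )] [P [Q ( )]]] )] [P [Q ( )] [P [Q ( )]]]]

5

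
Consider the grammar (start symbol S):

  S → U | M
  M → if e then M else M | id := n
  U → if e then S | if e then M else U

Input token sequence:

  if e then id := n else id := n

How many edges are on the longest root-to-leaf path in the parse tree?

3

[S [M if e then [M id := n] else [M id := n]]]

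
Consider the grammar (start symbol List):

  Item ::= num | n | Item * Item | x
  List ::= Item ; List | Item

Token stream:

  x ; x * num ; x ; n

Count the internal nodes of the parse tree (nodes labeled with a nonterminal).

[List [Item x] ; [List [Item [Item x] * [Item num]] ; [List [Item x] ; [List [Item n]]]]]

10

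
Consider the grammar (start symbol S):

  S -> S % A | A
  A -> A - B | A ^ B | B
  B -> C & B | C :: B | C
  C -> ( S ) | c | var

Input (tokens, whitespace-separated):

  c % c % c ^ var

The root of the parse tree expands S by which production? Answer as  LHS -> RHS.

[S [S [S [A [B [C c]]]] % [A [B [C c]]]] % [A [A [B [C c]]] ^ [B [C var]]]]

S -> S % A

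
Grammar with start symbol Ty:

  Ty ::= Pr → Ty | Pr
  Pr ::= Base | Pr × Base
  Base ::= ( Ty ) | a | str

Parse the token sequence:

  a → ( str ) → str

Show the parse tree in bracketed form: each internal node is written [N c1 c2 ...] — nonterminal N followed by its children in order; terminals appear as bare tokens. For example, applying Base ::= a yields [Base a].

Ty
Pr → Ty
Base → Ty
a → Ty
a → Pr → Ty
a → Base → Ty
a → ( Ty ) → Ty
a → ( Pr ) → Ty
a → ( Base ) → Ty
a → ( str ) → Ty
a → ( str ) → Pr
a → ( str ) → Base
a → ( str ) → str

[Ty [Pr [Base a]] → [Ty [Pr [Base ( [Ty [Pr [Base str]]] )]] → [Ty [Pr [Base str]]]]]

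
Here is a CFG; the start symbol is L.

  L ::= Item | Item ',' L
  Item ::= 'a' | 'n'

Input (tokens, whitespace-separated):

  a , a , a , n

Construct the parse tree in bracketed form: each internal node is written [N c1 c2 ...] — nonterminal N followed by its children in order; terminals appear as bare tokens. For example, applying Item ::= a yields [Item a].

[L [Item a] , [L [Item a] , [L [Item a] , [L [Item n]]]]]

L
Item , L
a , L
a , Item , L
a , a , L
a , a , Item , L
a , a , a , L
a , a , a , Item
a , a , a , n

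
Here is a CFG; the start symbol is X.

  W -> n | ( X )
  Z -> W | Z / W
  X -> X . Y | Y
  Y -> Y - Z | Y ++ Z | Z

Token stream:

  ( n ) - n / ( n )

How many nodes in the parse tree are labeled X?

[X [Y [Y [Z [W ( [X [Y [Z [W n]]]] )]]] - [Z [Z [W n]] / [W ( [X [Y [Z [W n]]]] )]]]]

3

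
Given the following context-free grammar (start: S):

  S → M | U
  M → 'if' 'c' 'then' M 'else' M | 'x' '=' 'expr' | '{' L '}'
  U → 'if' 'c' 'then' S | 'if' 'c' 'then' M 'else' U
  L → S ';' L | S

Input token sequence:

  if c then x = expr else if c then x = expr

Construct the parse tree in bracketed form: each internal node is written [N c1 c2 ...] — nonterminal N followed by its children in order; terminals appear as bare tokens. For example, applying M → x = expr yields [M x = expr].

[S [U if c then [M x = expr] else [U if c then [S [M x = expr]]]]]

S
U
if c then M else U
if c then x = expr else U
if c then x = expr else if c then S
if c then x = expr else if c then M
if c then x = expr else if c then x = expr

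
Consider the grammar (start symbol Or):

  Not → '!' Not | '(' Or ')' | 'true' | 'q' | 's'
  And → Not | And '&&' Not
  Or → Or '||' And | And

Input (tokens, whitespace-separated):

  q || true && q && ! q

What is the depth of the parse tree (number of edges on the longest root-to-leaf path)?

5

[Or [Or [And [Not q]]] || [And [And [And [Not true]] && [Not q]] && [Not ! [Not q]]]]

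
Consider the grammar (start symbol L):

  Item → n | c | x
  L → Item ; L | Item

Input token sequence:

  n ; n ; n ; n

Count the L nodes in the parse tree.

[L [Item n] ; [L [Item n] ; [L [Item n] ; [L [Item n]]]]]

4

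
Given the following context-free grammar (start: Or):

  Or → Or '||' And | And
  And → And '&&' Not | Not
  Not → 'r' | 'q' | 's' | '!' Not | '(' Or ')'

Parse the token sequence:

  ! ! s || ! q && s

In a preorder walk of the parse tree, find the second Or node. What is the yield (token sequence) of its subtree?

[Or [Or [And [Not ! [Not ! [Not s]]]]] || [And [And [Not ! [Not q]]] && [Not s]]]

! ! s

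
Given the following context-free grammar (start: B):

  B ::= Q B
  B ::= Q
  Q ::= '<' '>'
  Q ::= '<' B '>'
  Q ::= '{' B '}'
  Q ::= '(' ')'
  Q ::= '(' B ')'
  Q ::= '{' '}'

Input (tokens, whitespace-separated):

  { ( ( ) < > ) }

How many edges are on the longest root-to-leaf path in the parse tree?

[B [Q { [B [Q ( [B [Q ( )] [B [Q < >]]] )]] }]]

7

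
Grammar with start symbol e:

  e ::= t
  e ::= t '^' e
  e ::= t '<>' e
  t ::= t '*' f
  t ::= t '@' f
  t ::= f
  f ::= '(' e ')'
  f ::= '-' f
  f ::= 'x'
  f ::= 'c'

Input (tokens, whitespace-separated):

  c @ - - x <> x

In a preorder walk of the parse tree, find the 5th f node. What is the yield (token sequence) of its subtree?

x

[e [t [t [f c]] @ [f - [f - [f x]]]] <> [e [t [f x]]]]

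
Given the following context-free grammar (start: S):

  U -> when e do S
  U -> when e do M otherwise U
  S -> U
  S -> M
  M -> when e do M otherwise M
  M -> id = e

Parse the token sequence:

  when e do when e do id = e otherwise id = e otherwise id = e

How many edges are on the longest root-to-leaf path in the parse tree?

[S [M when e do [M when e do [M id = e] otherwise [M id = e]] otherwise [M id = e]]]

4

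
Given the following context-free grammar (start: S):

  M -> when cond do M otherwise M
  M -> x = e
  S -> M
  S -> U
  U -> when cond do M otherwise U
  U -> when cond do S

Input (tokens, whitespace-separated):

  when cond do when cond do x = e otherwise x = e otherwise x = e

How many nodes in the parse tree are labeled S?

[S [M when cond do [M when cond do [M x = e] otherwise [M x = e]] otherwise [M x = e]]]

1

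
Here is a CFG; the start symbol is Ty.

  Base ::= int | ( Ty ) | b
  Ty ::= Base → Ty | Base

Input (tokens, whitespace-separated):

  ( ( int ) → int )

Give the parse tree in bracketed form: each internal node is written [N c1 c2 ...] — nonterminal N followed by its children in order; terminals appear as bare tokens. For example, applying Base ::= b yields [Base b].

Ty
Base
( Ty )
( Base → Ty )
( ( Ty ) → Ty )
( ( Base ) → Ty )
( ( int ) → Ty )
( ( int ) → Base )
( ( int ) → int )

[Ty [Base ( [Ty [Base ( [Ty [Base int]] )] → [Ty [Base int]]] )]]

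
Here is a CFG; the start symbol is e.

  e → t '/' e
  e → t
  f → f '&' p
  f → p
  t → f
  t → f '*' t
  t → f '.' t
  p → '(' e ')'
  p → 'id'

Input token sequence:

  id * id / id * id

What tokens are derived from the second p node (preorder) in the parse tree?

[e [t [f [p id]] * [t [f [p id]]]] / [e [t [f [p id]] * [t [f [p id]]]]]]

id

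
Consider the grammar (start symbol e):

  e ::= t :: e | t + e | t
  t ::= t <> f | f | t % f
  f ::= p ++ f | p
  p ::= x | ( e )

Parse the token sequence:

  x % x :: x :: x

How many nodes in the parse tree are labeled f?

[e [t [t [f [p x]]] % [f [p x]]] :: [e [t [f [p x]]] :: [e [t [f [p x]]]]]]

4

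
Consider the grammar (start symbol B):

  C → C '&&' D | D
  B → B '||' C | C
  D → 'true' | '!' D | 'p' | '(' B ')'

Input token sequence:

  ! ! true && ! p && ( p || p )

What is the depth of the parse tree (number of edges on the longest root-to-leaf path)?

[B [C [C [C [D ! [D ! [D true]]]] && [D ! [D p]]] && [D ( [B [B [C [D p]]] || [C [D p]]] )]]]

7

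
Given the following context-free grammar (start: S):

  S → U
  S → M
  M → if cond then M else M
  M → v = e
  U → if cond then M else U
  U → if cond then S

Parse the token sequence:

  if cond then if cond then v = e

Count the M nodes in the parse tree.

1

[S [U if cond then [S [U if cond then [S [M v = e]]]]]]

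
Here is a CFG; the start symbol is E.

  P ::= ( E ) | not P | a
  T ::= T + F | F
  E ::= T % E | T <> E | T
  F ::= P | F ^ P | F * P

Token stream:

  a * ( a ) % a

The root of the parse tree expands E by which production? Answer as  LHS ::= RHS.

[E [T [F [F [P a]] * [P ( [E [T [F [P a]]]] )]]] % [E [T [F [P a]]]]]

E ::= T % E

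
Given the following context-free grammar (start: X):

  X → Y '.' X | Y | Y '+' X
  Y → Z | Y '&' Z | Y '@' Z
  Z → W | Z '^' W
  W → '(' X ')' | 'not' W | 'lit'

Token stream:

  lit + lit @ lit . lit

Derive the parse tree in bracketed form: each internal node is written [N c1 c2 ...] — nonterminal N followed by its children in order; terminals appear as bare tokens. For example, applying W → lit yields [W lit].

[X [Y [Z [W lit]]] + [X [Y [Y [Z [W lit]]] @ [Z [W lit]]] . [X [Y [Z [W lit]]]]]]

X
Y + X
Z + X
W + X
lit + X
lit + Y . X
lit + Y @ Z . X
lit + Z @ Z . X
lit + W @ Z . X
lit + lit @ Z . X
lit + lit @ W . X
lit + lit @ lit . X
lit + lit @ lit . Y
lit + lit @ lit . Z
lit + lit @ lit . W
lit + lit @ lit . lit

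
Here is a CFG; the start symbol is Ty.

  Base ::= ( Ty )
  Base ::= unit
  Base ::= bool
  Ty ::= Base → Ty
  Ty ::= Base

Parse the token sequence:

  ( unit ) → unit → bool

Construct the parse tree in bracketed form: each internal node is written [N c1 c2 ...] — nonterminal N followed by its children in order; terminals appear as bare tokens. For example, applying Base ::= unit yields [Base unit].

Ty
Base → Ty
( Ty ) → Ty
( Base ) → Ty
( unit ) → Ty
( unit ) → Base → Ty
( unit ) → unit → Ty
( unit ) → unit → Base
( unit ) → unit → bool

[Ty [Base ( [Ty [Base unit]] )] → [Ty [Base unit] → [Ty [Base bool]]]]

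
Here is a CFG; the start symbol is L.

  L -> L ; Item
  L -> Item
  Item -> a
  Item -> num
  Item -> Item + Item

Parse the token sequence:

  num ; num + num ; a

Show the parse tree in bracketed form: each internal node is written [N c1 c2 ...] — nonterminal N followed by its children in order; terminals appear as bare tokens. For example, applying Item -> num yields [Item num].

[L [L [L [Item num]] ; [Item [Item num] + [Item num]]] ; [Item a]]

L
L ; Item
L ; Item ; Item
Item ; Item ; Item
num ; Item ; Item
num ; Item + Item ; Item
num ; num + Item ; Item
num ; num + num ; Item
num ; num + num ; a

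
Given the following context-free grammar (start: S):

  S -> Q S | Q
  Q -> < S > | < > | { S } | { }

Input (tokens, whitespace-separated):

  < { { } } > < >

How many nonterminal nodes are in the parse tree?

[S [Q < [S [Q { [S [Q { }]] }]] >] [S [Q < >]]]

8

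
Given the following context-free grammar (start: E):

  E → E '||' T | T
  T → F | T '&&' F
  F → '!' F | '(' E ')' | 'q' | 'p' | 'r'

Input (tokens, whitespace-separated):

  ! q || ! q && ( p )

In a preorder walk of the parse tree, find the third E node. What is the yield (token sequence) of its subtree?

p

[E [E [T [F ! [F q]]]] || [T [T [F ! [F q]]] && [F ( [E [T [F p]]] )]]]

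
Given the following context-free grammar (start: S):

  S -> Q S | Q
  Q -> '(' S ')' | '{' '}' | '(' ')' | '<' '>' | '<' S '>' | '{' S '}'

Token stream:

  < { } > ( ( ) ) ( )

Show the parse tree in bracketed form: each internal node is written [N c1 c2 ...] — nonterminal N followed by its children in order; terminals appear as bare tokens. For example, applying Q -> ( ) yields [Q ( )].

[S [Q < [S [Q { }]] >] [S [Q ( [S [Q ( )]] )] [S [Q ( )]]]]

S
Q S
< S > S
< Q > S
< { } > S
< { } > Q S
< { } > ( S ) S
< { } > ( Q ) S
< { } > ( ( ) ) S
< { } > ( ( ) ) Q
< { } > ( ( ) ) ( )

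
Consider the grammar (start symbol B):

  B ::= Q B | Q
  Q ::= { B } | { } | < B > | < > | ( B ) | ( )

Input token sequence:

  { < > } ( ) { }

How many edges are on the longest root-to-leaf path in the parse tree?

[B [Q { [B [Q < >]] }] [B [Q ( )] [B [Q { }]]]]

4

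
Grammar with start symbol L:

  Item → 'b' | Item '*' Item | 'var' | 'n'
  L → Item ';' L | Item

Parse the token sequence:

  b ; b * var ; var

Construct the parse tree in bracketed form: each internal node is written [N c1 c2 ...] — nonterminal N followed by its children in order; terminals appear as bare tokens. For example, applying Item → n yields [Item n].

[L [Item b] ; [L [Item [Item b] * [Item var]] ; [L [Item var]]]]

L
Item ; L
b ; L
b ; Item ; L
b ; Item * Item ; L
b ; b * Item ; L
b ; b * var ; L
b ; b * var ; Item
b ; b * var ; var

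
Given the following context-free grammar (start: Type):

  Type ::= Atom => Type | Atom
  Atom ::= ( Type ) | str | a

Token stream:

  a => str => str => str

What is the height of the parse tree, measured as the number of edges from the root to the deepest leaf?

5

[Type [Atom a] => [Type [Atom str] => [Type [Atom str] => [Type [Atom str]]]]]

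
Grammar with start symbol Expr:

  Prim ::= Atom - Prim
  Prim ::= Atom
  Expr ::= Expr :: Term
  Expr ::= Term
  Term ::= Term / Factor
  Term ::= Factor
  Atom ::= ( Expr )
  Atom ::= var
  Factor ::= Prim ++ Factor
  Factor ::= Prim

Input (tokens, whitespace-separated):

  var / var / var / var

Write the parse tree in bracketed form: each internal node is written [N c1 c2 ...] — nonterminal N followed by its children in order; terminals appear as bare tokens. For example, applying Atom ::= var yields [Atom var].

[Expr [Term [Term [Term [Term [Factor [Prim [Atom var]]]] / [Factor [Prim [Atom var]]]] / [Factor [Prim [Atom var]]]] / [Factor [Prim [Atom var]]]]]

Expr
Term
Term / Factor
Term / Factor / Factor
Term / Factor / Factor / Factor
Factor / Factor / Factor / Factor
Prim / Factor / Factor / Factor
Atom / Factor / Factor / Factor
var / Factor / Factor / Factor
var / Prim / Factor / Factor
var / Atom / Factor / Factor
var / var / Factor / Factor
var / var / Prim / Factor
var / var / Atom / Factor
var / var / var / Factor
var / var / var / Prim
var / var / var / Atom
var / var / var / var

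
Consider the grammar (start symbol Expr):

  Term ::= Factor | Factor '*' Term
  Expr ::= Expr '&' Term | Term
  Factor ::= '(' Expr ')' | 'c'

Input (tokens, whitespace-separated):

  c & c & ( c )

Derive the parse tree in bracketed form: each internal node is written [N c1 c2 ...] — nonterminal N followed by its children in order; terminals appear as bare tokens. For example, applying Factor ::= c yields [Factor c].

[Expr [Expr [Expr [Term [Factor c]]] & [Term [Factor c]]] & [Term [Factor ( [Expr [Term [Factor c]]] )]]]

Expr
Expr & Term
Expr & Term & Term
Term & Term & Term
Factor & Term & Term
c & Term & Term
c & Factor & Term
c & c & Term
c & c & Factor
c & c & ( Expr )
c & c & ( Term )
c & c & ( Factor )
c & c & ( c )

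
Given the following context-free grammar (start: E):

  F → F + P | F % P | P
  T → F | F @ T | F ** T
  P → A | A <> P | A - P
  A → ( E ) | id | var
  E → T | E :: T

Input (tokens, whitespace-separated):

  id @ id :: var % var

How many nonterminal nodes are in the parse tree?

[E [E [T [F [P [A id]]] @ [T [F [P [A id]]]]]] :: [T [F [F [P [A var]]] % [P [A var]]]]]

17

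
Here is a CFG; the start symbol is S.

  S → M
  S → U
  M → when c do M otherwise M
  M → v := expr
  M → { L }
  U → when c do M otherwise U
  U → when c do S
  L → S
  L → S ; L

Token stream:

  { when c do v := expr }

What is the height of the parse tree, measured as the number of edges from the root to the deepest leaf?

7

[S [M { [L [S [U when c do [S [M v := expr]]]]] }]]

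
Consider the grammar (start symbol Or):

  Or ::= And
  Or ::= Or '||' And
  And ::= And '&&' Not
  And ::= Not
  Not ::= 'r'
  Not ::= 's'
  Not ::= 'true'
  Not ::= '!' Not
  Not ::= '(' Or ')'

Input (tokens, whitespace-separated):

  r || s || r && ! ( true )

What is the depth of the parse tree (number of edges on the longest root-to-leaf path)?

7

[Or [Or [Or [And [Not r]]] || [And [Not s]]] || [And [And [Not r]] && [Not ! [Not ( [Or [And [Not true]]] )]]]]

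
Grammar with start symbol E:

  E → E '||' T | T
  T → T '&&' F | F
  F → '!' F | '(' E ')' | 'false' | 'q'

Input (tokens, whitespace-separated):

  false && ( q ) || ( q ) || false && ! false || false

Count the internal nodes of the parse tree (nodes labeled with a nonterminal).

[E [E [E [E [T [T [F false]] && [F ( [E [T [F q]]] )]]] || [T [F ( [E [T [F q]]] )]]] || [T [T [F false]] && [F ! [F false]]]] || [T [F false]]]

23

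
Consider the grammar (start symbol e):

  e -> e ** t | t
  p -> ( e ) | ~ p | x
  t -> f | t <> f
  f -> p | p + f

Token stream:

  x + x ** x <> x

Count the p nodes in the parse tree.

[e [e [t [f [p x] + [f [p x]]]]] ** [t [t [f [p x]]] <> [f [p x]]]]

4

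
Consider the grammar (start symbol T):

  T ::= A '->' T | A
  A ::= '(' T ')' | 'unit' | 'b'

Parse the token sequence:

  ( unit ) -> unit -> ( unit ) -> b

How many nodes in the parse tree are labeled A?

[T [A ( [T [A unit]] )] -> [T [A unit] -> [T [A ( [T [A unit]] )] -> [T [A b]]]]]

6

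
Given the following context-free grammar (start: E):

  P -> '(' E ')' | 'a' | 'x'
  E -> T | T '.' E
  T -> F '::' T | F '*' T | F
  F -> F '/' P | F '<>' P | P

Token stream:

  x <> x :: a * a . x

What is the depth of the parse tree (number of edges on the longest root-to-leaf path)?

[E [T [F [F [P x]] <> [P x]] :: [T [F [P a]] * [T [F [P a]]]]] . [E [T [F [P x]]]]]

6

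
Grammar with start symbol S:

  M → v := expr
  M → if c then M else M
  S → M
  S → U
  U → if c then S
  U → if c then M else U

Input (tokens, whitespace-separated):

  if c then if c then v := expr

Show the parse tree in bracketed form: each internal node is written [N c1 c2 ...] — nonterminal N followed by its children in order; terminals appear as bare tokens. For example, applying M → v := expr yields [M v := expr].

[S [U if c then [S [U if c then [S [M v := expr]]]]]]

S
U
if c then S
if c then U
if c then if c then S
if c then if c then M
if c then if c then v := expr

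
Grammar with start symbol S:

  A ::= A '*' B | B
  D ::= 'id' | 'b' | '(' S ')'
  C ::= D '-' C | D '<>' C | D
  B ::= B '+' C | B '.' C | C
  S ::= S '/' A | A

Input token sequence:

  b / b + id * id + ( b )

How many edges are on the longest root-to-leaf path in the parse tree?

[S [S [A [B [C [D b]]]]] / [A [A [B [B [C [D b]]] + [C [D id]]]] * [B [B [C [D id]]] + [C [D ( [S [A [B [C [D b]]]]] )]]]]]

10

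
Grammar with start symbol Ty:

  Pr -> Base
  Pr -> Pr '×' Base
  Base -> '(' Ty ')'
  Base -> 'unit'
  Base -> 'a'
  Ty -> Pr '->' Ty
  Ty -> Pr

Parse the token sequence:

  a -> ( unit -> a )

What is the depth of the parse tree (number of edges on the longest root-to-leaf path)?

8

[Ty [Pr [Base a]] -> [Ty [Pr [Base ( [Ty [Pr [Base unit]] -> [Ty [Pr [Base a]]]] )]]]]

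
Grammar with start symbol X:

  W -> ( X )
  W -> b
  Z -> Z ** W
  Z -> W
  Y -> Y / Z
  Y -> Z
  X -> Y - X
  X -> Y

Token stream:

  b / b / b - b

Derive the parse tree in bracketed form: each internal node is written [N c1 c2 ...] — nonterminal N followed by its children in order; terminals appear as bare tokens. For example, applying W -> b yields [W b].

X
Y - X
Y / Z - X
Y / Z / Z - X
Z / Z / Z - X
W / Z / Z - X
b / Z / Z - X
b / W / Z - X
b / b / Z - X
b / b / W - X
b / b / b - X
b / b / b - Y
b / b / b - Z
b / b / b - W
b / b / b - b

[X [Y [Y [Y [Z [W b]]] / [Z [W b]]] / [Z [W b]]] - [X [Y [Z [W b]]]]]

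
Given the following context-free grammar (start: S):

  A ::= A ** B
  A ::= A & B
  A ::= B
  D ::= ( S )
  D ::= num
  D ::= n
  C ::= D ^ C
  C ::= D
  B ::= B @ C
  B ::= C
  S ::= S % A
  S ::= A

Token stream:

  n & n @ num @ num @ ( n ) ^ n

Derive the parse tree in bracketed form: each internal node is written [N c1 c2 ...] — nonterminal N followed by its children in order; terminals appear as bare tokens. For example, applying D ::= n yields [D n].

[S [A [A [B [C [D n]]]] & [B [B [B [B [C [D n]]] @ [C [D num]]] @ [C [D num]]] @ [C [D ( [S [A [B [C [D n]]]]] )] ^ [C [D n]]]]]]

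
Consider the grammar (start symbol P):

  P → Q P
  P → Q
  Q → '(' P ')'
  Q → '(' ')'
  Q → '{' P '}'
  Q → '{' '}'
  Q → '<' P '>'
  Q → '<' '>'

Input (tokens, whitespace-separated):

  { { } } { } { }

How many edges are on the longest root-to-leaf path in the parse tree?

4

[P [Q { [P [Q { }]] }] [P [Q { }] [P [Q { }]]]]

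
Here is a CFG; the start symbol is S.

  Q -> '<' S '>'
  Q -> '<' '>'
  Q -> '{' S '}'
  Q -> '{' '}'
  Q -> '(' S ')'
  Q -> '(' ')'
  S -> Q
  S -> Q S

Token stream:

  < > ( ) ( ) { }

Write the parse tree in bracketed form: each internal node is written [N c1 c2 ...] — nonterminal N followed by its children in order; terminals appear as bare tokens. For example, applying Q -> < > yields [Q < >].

S
Q S
< > S
< > Q S
< > ( ) S
< > ( ) Q S
< > ( ) ( ) S
< > ( ) ( ) Q
< > ( ) ( ) { }

[S [Q < >] [S [Q ( )] [S [Q ( )] [S [Q { }]]]]]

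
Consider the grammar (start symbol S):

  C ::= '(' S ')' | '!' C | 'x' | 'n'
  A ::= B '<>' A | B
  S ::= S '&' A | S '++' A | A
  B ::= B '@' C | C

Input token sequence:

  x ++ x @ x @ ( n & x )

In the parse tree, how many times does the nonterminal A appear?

[S [S [A [B [C x]]]] ++ [A [B [B [B [C x]] @ [C x]] @ [C ( [S [S [A [B [C n]]]] & [A [B [C x]]]] )]]]]

4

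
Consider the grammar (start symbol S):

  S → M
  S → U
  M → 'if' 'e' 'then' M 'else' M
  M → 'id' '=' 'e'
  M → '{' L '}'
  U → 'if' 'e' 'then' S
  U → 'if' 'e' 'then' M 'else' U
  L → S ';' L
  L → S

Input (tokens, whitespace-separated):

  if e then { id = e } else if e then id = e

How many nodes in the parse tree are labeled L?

[S [U if e then [M { [L [S [M id = e]]] }] else [U if e then [S [M id = e]]]]]

1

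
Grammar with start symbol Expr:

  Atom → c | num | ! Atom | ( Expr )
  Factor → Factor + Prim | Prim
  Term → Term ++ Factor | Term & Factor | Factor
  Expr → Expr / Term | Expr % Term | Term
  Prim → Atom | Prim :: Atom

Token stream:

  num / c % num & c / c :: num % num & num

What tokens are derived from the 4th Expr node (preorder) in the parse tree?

[Expr [Expr [Expr [Expr [Expr [Term [Factor [Prim [Atom num]]]]] / [Term [Factor [Prim [Atom c]]]]] % [Term [Term [Factor [Prim [Atom num]]]] & [Factor [Prim [Atom c]]]]] / [Term [Factor [Prim [Prim [Atom c]] :: [Atom num]]]]] % [Term [Term [Factor [Prim [Atom num]]]] & [Factor [Prim [Atom num]]]]]

num / c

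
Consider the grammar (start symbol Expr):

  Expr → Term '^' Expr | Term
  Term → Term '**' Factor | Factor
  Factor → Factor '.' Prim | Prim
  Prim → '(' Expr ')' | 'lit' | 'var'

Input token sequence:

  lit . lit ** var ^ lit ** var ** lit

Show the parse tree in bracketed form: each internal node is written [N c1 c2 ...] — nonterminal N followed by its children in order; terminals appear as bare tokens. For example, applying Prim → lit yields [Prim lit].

Expr
Term ^ Expr
Term ** Factor ^ Expr
Factor ** Factor ^ Expr
Factor . Prim ** Factor ^ Expr
Prim . Prim ** Factor ^ Expr
lit . Prim ** Factor ^ Expr
lit . lit ** Factor ^ Expr
lit . lit ** Prim ^ Expr
lit . lit ** var ^ Expr
lit . lit ** var ^ Term
lit . lit ** var ^ Term ** Factor
lit . lit ** var ^ Term ** Factor ** Factor
lit . lit ** var ^ Factor ** Factor ** Factor
lit . lit ** var ^ Prim ** Factor ** Factor
lit . lit ** var ^ lit ** Factor ** Factor
lit . lit ** var ^ lit ** Prim ** Factor
lit . lit ** var ^ lit ** var ** Factor
lit . lit ** var ^ lit ** var ** Prim
lit . lit ** var ^ lit ** var ** lit

[Expr [Term [Term [Factor [Factor [Prim lit]] . [Prim lit]]] ** [Factor [Prim var]]] ^ [Expr [Term [Term [Term [Factor [Prim lit]]] ** [Factor [Prim var]]] ** [Factor [Prim lit]]]]]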